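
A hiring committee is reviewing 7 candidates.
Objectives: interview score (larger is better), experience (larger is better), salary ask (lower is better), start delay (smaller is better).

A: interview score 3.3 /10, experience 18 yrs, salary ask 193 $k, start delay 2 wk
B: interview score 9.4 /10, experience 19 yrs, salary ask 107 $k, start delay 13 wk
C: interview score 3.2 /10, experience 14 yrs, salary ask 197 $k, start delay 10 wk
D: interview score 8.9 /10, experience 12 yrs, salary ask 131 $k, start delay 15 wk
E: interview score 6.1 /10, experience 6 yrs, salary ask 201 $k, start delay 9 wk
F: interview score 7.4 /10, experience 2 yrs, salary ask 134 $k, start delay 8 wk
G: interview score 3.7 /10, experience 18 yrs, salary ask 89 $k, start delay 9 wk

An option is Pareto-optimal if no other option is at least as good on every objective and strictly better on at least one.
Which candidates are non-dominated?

A: not dominated (best start delay).
B: not dominated (best interview score).
C: dominated by A (interview score 3.3≥3.2, experience 18≥14, salary ask 193≤197, start delay 2≤10).
D: dominated by B (interview score 9.4≥8.9, experience 19≥12, salary ask 107≤131, start delay 13≤15).
E: not dominated.
F: not dominated.
G: not dominated (best salary ask).

A, B, E, F, G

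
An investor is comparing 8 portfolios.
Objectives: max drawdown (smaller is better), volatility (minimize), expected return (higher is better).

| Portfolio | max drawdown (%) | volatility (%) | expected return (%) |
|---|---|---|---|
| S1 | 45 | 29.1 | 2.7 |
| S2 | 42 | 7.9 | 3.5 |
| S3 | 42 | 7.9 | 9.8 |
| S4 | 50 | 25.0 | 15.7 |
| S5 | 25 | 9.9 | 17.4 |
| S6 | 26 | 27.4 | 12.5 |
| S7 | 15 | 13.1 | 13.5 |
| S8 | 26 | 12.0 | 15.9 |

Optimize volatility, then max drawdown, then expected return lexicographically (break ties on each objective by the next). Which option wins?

First minimize volatility: best is 7.9, kept {S2, S3}.
Then minimize max drawdown: best is 42, kept {S2, S3}.
Then maximize expected return: best is 9.8, kept {S3}.

S3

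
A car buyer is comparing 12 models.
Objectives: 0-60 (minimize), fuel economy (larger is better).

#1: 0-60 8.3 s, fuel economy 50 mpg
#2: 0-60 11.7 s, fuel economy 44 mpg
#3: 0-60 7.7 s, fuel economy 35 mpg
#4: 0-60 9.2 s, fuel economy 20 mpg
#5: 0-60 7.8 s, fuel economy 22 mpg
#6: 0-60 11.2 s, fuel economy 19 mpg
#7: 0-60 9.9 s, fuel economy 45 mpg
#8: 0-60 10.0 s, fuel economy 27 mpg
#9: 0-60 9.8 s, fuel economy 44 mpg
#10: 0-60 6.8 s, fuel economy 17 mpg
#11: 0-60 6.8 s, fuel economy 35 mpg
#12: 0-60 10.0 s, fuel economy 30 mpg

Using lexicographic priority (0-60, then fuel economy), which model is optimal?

#11

First minimize 0-60: best is 6.8, kept {#10, #11}.
Then maximize fuel economy: best is 35, kept {#11}.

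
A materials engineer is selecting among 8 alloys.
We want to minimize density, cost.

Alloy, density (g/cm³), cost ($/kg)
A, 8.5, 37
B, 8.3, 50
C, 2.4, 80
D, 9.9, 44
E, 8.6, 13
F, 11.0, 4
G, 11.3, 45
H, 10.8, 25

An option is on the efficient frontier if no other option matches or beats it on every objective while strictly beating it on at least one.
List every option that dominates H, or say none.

E

E: density 8.6≤10.8, cost 13≤25 — dominates H.
Others (A, B, C, D, F, G) are each worse than H on at least one objective.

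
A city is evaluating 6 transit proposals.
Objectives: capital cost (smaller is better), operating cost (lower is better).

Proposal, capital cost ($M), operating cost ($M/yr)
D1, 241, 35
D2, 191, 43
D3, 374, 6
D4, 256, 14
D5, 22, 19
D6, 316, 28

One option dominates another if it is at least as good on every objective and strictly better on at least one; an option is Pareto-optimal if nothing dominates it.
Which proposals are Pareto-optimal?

D1: dominated by D5 (capital cost 22≤241, operating cost 19≤35).
D2: dominated by D5 (capital cost 22≤191, operating cost 19≤43).
D3: not dominated (best operating cost).
D4: not dominated.
D5: not dominated (best capital cost).
D6: dominated by D4 (capital cost 256≤316, operating cost 14≤28).

D3, D4, D5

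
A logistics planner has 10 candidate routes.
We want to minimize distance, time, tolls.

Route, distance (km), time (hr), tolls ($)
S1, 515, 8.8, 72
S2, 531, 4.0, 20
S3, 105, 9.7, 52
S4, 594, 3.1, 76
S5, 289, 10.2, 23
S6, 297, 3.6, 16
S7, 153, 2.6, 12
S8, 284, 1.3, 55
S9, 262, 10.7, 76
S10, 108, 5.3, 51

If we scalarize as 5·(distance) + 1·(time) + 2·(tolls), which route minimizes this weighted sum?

S3

S1: 5·515 + 1·8.8 + 2·72 = 2727.8
S2: 5·531 + 1·4.0 + 2·20 = 2699.0
S3: 5·105 + 1·9.7 + 2·52 = 638.7
S4: 5·594 + 1·3.1 + 2·76 = 3125.1
S5: 5·289 + 1·10.2 + 2·23 = 1501.2
S6: 5·297 + 1·3.6 + 2·16 = 1520.6
S7: 5·153 + 1·2.6 + 2·12 = 791.6
S8: 5·284 + 1·1.3 + 2·55 = 1531.3
S9: 5·262 + 1·10.7 + 2·76 = 1472.7
S10: 5·108 + 1·5.3 + 2·51 = 647.3
Lowest: S3 at 638.7.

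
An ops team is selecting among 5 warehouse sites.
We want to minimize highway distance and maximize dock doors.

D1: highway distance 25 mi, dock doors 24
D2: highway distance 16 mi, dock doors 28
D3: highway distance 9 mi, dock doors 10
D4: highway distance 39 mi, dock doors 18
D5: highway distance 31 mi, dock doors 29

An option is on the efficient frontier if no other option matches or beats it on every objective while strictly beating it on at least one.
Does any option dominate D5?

No

D1: worse on dock doors (24 vs 29).
D2: worse on dock doors (28 vs 29).
D3: worse on dock doors (10 vs 29).
D4: worse on highway distance (39 vs 31).
No option is at least as good as D5 on every objective and strictly better on one.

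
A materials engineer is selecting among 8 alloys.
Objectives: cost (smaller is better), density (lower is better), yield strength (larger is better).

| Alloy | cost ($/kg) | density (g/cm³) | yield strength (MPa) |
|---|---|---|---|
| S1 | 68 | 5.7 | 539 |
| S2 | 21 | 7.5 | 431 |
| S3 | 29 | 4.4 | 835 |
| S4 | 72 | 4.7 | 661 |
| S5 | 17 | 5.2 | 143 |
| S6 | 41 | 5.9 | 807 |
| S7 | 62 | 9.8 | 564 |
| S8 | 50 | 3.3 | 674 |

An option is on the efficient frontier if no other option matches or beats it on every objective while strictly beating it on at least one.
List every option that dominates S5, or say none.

S1: worse on cost (68 vs 17).
S2: worse on cost (21 vs 17).
S3: worse on cost (29 vs 17).
S4: worse on cost (72 vs 17).
S6: worse on cost (41 vs 17).
S7: worse on cost (62 vs 17).
S8: worse on cost (50 vs 17).
No option dominates S5.

none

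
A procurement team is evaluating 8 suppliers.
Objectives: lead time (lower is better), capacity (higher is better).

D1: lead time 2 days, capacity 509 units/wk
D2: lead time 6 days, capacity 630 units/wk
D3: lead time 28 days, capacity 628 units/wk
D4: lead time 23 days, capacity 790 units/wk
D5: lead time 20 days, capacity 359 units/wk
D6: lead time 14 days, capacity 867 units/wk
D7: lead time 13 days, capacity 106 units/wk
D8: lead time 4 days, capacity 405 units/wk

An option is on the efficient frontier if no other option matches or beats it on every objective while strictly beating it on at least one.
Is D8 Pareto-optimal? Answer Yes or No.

No

D1 vs D8: lead time 2≤4, capacity 509≥405 — D1 is at least as good on every objective and strictly better on at least one, so D1 dominates D8.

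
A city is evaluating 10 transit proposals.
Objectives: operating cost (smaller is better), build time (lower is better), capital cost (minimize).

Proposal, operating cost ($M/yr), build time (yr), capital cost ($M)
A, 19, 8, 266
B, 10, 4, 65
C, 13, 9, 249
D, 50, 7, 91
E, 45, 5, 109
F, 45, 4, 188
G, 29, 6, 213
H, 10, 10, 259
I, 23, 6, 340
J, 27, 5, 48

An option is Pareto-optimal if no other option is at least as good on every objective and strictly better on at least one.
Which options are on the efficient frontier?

A: dominated by B (operating cost 10≤19, build time 4≤8, capital cost 65≤266).
B: not dominated.
C: dominated by B (operating cost 10≤13, build time 4≤9, capital cost 65≤249).
D: dominated by B (operating cost 10≤50, build time 4≤7, capital cost 65≤91).
E: dominated by B (operating cost 10≤45, build time 4≤5, capital cost 65≤109).
F: dominated by B (operating cost 10≤45, build time 4≤4, capital cost 65≤188).
G: dominated by B (operating cost 10≤29, build time 4≤6, capital cost 65≤213).
H: dominated by B (operating cost 10≤10, build time 4≤10, capital cost 65≤259).
I: dominated by B (operating cost 10≤23, build time 4≤6, capital cost 65≤340).
J: not dominated (best capital cost).

B, J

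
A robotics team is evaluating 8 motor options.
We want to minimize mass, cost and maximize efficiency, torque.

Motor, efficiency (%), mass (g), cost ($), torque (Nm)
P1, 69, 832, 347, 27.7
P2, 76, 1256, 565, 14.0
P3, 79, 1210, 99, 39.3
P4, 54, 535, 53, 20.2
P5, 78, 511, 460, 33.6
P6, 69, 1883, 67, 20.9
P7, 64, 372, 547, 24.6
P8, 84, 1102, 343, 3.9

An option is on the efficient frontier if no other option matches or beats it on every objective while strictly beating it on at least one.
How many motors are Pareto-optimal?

P1: not dominated.
P2: dominated by P3 (efficiency 79≥76, mass 1210≤1256, cost 99≤565, torque 39.3≥14.0).
P3: not dominated (best torque).
P4: not dominated (best cost).
P5: not dominated.
P6: not dominated.
P7: not dominated (best mass).
P8: not dominated (best efficiency).
Pareto-optimal: P1, P3, P4, P5, P6, P7, P8 → 7.

7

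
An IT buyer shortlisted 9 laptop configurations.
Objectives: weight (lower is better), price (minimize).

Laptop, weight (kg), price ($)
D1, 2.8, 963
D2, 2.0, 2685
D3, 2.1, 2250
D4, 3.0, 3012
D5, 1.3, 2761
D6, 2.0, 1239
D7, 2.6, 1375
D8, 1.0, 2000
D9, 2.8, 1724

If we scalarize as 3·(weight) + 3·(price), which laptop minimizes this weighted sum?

D1: 3·2.8 + 3·963 = 2897.4
D2: 3·2.0 + 3·2685 = 8061.0
D3: 3·2.1 + 3·2250 = 6756.3
D4: 3·3.0 + 3·3012 = 9045.0
D5: 3·1.3 + 3·2761 = 8286.9
D6: 3·2.0 + 3·1239 = 3723.0
D7: 3·2.6 + 3·1375 = 4132.8
D8: 3·1.0 + 3·2000 = 6003.0
D9: 3·2.8 + 3·1724 = 5180.4
Lowest: D1 at 2897.4.

D1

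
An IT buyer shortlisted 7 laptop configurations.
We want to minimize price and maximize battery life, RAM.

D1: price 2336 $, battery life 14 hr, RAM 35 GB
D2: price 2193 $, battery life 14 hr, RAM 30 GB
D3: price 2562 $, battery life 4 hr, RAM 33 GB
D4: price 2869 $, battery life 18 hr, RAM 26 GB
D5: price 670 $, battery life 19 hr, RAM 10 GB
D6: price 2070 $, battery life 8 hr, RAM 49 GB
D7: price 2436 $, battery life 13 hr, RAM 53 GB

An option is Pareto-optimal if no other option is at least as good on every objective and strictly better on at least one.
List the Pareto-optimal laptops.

D1: not dominated.
D2: not dominated.
D3: dominated by D1 (price 2336≤2562, battery life 14≥4, RAM 35≥33).
D4: not dominated.
D5: not dominated (best price).
D6: not dominated.
D7: not dominated (best RAM).

D1, D2, D4, D5, D6, D7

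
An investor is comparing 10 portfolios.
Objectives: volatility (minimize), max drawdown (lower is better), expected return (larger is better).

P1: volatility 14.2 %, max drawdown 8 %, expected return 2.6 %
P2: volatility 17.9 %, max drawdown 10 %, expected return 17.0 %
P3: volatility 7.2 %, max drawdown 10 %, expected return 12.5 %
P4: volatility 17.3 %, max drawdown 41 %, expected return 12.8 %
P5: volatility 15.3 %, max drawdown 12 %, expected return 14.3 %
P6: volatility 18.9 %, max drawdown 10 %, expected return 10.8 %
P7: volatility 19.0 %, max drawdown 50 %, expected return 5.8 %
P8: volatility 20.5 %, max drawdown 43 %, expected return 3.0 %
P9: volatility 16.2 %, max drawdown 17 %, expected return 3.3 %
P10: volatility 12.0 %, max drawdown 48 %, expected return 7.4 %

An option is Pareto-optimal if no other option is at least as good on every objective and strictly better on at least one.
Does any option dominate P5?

No

P1: worse on expected return (2.6 vs 14.3).
P2: worse on volatility (17.9 vs 15.3).
P3: worse on expected return (12.5 vs 14.3).
P4: worse on volatility (17.3 vs 15.3).
P6: worse on volatility (18.9 vs 15.3).
P7: worse on volatility (19.0 vs 15.3).
P8: worse on volatility (20.5 vs 15.3).
P9: worse on volatility (16.2 vs 15.3).
P10: worse on max drawdown (48 vs 12).
No option is at least as good as P5 on every objective and strictly better on one.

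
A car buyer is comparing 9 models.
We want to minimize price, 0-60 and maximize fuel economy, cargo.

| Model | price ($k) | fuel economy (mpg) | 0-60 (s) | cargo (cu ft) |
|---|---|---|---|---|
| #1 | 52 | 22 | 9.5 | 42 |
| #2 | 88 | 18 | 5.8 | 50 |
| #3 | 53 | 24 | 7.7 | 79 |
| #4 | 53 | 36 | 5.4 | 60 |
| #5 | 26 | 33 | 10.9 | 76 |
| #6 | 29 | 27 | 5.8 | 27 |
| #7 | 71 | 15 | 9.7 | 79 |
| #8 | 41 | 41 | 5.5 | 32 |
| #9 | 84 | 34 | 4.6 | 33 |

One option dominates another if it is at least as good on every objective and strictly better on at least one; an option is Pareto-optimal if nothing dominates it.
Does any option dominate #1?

#2: worse on price (88 vs 52).
#3: worse on price (53 vs 52).
#4: worse on price (53 vs 52).
#5: worse on 0-60 (10.9 vs 9.5).
#6: worse on cargo (27 vs 42).
#7: worse on price (71 vs 52).
#8: worse on cargo (32 vs 42).
#9: worse on price (84 vs 52).
No option is at least as good as #1 on every objective and strictly better on one.

No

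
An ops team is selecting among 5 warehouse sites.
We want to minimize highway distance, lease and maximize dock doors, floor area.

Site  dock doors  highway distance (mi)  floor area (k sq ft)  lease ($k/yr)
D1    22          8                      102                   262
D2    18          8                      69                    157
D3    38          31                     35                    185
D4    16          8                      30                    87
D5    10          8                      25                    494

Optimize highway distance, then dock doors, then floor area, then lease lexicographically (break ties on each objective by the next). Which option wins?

D1

First minimize highway distance: best is 8, kept {D1, D2, D4, D5}.
Then maximize dock doors: best is 22, kept {D1}.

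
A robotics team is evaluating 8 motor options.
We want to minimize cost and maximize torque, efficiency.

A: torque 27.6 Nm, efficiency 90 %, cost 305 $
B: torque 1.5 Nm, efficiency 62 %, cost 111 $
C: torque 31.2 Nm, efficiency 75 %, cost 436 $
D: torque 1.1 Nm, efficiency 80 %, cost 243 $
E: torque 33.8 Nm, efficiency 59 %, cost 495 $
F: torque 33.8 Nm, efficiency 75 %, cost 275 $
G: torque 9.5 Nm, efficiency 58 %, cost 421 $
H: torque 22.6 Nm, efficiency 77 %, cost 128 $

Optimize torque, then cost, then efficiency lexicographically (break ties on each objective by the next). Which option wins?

F

First maximize torque: best is 33.8, kept {E, F}.
Then minimize cost: best is 275, kept {F}.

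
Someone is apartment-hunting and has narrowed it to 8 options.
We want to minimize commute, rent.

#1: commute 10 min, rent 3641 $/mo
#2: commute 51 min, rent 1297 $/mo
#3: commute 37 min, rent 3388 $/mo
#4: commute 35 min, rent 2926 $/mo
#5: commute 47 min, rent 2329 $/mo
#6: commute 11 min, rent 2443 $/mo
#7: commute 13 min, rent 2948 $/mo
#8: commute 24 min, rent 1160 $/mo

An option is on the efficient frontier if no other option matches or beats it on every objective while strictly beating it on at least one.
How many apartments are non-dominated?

#1: not dominated (best commute).
#2: dominated by #8 (commute 24≤51, rent 1160≤1297).
#3: dominated by #4 (commute 35≤37, rent 2926≤3388).
#4: dominated by #6 (commute 11≤35, rent 2443≤2926).
#5: dominated by #8 (commute 24≤47, rent 1160≤2329).
#6: not dominated.
#7: dominated by #6 (commute 11≤13, rent 2443≤2948).
#8: not dominated (best rent).
Pareto-optimal: #1, #6, #8 → 3.

3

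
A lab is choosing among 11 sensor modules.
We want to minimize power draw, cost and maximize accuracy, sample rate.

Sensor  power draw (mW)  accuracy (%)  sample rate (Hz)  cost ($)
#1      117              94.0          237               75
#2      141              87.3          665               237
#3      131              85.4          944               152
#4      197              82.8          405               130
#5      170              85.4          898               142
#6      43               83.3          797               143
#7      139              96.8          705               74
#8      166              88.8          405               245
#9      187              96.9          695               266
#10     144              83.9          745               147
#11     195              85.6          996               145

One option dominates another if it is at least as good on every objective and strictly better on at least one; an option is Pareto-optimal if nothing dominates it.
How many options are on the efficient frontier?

8

#1: not dominated.
#2: dominated by #7 (power draw 139≤141, accuracy 96.8≥87.3, sample rate 705≥665, cost 74≤237).
#3: not dominated.
#4: dominated by #7 (power draw 139≤197, accuracy 96.8≥82.8, sample rate 705≥405, cost 74≤130).
#5: not dominated.
#6: not dominated (best power draw).
#7: not dominated (best cost).
#8: dominated by #7 (power draw 139≤166, accuracy 96.8≥88.8, sample rate 705≥405, cost 74≤245).
#9: not dominated (best accuracy).
#10: not dominated.
#11: not dominated (best sample rate).
Pareto-optimal: #1, #3, #5, #6, #7, #9, #10, #11 → 8.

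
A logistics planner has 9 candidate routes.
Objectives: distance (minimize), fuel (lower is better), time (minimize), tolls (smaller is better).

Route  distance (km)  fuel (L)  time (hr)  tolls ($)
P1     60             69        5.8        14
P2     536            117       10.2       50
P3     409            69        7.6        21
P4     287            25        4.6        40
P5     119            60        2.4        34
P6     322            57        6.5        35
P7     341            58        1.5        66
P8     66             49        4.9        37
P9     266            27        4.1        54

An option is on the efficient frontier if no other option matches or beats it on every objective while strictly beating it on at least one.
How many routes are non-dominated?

7

P1: not dominated (best distance).
P2: dominated by P1 (distance 60≤536, fuel 69≤117, time 5.8≤10.2, tolls 14≤50).
P3: dominated by P1 (distance 60≤409, fuel 69≤69, time 5.8≤7.6, tolls 14≤21).
P4: not dominated (best fuel).
P5: not dominated.
P6: not dominated.
P7: not dominated (best time).
P8: not dominated.
P9: not dominated.
Pareto-optimal: P1, P4, P5, P6, P7, P8, P9 → 7.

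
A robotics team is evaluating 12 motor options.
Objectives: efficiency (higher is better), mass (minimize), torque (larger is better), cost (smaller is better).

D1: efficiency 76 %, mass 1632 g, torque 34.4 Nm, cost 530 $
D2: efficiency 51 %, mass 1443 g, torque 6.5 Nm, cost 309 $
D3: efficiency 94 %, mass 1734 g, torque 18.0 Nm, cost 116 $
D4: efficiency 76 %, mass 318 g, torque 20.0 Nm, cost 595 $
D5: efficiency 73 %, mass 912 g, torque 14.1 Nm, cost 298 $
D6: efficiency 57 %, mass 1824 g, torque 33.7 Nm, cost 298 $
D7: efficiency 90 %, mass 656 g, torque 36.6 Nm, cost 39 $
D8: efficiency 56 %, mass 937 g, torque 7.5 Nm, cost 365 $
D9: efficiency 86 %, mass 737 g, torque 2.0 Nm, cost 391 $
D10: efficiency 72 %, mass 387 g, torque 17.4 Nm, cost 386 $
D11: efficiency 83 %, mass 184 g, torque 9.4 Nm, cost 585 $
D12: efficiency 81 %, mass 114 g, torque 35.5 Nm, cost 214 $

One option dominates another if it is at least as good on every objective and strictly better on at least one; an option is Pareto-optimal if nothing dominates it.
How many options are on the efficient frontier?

D1: dominated by D7 (efficiency 90≥76, mass 656≤1632, torque 36.6≥34.4, cost 39≤530).
D2: dominated by D5 (efficiency 73≥51, mass 912≤1443, torque 14.1≥6.5, cost 298≤309).
D3: not dominated (best efficiency).
D4: dominated by D12 (efficiency 81≥76, mass 114≤318, torque 35.5≥20.0, cost 214≤595).
D5: dominated by D7 (efficiency 90≥73, mass 656≤912, torque 36.6≥14.1, cost 39≤298).
D6: dominated by D7 (efficiency 90≥57, mass 656≤1824, torque 36.6≥33.7, cost 39≤298).
D7: not dominated (best torque).
D8: dominated by D5 (efficiency 73≥56, mass 912≤937, torque 14.1≥7.5, cost 298≤365).
D9: dominated by D7 (efficiency 90≥86, mass 656≤737, torque 36.6≥2.0, cost 39≤391).
D10: dominated by D12 (efficiency 81≥72, mass 114≤387, torque 35.5≥17.4, cost 214≤386).
D11: not dominated.
D12: not dominated (best mass).
Pareto-optimal: D3, D7, D11, D12 → 4.

4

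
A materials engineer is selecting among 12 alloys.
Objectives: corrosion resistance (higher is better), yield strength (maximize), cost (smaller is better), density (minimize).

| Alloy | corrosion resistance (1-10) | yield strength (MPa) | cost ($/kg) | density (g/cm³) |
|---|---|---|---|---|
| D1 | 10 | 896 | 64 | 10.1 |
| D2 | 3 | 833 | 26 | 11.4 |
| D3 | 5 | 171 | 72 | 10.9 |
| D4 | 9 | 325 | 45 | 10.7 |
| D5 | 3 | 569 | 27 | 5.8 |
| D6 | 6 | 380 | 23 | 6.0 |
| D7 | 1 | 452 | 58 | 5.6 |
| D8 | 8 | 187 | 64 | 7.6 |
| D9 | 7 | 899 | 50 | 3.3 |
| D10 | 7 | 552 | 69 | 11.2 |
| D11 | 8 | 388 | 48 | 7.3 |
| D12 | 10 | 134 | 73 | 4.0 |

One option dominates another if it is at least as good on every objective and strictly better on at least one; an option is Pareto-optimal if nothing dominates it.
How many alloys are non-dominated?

D1: not dominated.
D2: not dominated.
D3: dominated by D1 (corrosion resistance 10≥5, yield strength 896≥171, cost 64≤72, density 10.1≤10.9).
D4: not dominated.
D5: not dominated.
D6: not dominated (best cost).
D7: dominated by D9 (corrosion resistance 7≥1, yield strength 899≥452, cost 50≤58, density 3.3≤5.6).
D8: dominated by D11 (corrosion resistance 8≥8, yield strength 388≥187, cost 48≤64, density 7.3≤7.6).
D9: not dominated (best yield strength).
D10: dominated by D1 (corrosion resistance 10≥7, yield strength 896≥552, cost 64≤69, density 10.1≤11.2).
D11: not dominated.
D12: not dominated.
Pareto-optimal: D1, D2, D4, D5, D6, D9, D11, D12 → 8.

8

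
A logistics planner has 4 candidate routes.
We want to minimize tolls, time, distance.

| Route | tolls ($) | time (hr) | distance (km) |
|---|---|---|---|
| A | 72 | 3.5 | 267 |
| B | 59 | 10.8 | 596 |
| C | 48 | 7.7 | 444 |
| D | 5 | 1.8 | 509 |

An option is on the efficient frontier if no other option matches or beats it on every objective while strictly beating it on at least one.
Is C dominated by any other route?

No

A: worse on tolls (72 vs 48).
B: worse on tolls (59 vs 48).
D: worse on distance (509 vs 444).
No option is at least as good as C on every objective and strictly better on one.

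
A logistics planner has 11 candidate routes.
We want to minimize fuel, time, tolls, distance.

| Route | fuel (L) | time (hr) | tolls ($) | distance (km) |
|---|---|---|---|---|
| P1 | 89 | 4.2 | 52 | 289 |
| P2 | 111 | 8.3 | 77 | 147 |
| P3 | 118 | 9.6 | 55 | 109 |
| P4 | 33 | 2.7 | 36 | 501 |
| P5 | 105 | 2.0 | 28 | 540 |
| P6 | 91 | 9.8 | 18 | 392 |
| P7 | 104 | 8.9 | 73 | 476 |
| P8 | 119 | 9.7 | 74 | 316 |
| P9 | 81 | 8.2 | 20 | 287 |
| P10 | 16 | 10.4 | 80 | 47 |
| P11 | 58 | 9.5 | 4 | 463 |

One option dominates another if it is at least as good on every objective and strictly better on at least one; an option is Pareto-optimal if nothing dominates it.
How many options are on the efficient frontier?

P1: not dominated.
P2: not dominated.
P3: not dominated.
P4: not dominated.
P5: not dominated (best time).
P6: not dominated.
P7: dominated by P1 (fuel 89≤104, time 4.2≤8.9, tolls 52≤73, distance 289≤476).
P8: dominated by P1 (fuel 89≤119, time 4.2≤9.7, tolls 52≤74, distance 289≤316).
P9: not dominated.
P10: not dominated (best fuel).
P11: not dominated (best tolls).
Pareto-optimal: P1, P2, P3, P4, P5, P6, P9, P10, P11 → 9.

9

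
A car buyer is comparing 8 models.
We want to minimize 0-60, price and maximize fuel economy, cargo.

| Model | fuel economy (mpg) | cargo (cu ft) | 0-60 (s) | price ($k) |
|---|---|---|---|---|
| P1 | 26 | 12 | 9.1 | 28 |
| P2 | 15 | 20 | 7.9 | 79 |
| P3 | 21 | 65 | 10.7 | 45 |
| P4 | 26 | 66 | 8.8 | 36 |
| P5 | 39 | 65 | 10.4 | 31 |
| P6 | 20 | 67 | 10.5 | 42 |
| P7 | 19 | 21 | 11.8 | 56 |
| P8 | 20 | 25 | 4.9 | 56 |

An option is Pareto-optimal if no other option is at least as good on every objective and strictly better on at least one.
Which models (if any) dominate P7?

P3, P4, P5, P6, P8

P3: fuel economy 21≥19, cargo 65≥21, 0-60 10.7≤11.8, price 45≤56 — dominates P7.
P4: fuel economy 26≥19, cargo 66≥21, 0-60 8.8≤11.8, price 36≤56 — dominates P7.
P5: fuel economy 39≥19, cargo 65≥21, 0-60 10.4≤11.8, price 31≤56 — dominates P7.
P6: fuel economy 20≥19, cargo 67≥21, 0-60 10.5≤11.8, price 42≤56 — dominates P7.
P8: fuel economy 20≥19, cargo 25≥21, 0-60 4.9≤11.8, price 56≤56 — dominates P7.
Others (P1, P2) are each worse than P7 on at least one objective.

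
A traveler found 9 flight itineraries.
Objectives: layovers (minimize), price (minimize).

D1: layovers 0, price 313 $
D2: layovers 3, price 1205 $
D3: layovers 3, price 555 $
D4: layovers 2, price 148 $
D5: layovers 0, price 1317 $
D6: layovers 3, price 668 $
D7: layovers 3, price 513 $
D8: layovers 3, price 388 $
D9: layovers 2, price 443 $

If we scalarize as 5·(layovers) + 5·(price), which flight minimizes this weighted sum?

D4

D1: 5·0 + 5·313 = 1565
D2: 5·3 + 5·1205 = 6040
D3: 5·3 + 5·555 = 2790
D4: 5·2 + 5·148 = 750
D5: 5·0 + 5·1317 = 6585
D6: 5·3 + 5·668 = 3355
D7: 5·3 + 5·513 = 2580
D8: 5·3 + 5·388 = 1955
D9: 5·2 + 5·443 = 2225
Lowest: D4 at 750.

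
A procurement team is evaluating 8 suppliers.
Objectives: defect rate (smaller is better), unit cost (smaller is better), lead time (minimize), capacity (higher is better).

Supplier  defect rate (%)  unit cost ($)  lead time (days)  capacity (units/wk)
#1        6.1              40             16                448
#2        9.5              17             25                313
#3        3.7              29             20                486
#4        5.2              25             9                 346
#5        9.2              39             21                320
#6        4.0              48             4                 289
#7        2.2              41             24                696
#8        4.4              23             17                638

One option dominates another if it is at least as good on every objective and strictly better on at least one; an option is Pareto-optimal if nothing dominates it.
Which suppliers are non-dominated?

#1: not dominated.
#2: not dominated (best unit cost).
#3: not dominated.
#4: not dominated.
#5: dominated by #3 (defect rate 3.7≤9.2, unit cost 29≤39, lead time 20≤21, capacity 486≥320).
#6: not dominated (best lead time).
#7: not dominated (best defect rate).
#8: not dominated.

#1, #2, #3, #4, #6, #7, #8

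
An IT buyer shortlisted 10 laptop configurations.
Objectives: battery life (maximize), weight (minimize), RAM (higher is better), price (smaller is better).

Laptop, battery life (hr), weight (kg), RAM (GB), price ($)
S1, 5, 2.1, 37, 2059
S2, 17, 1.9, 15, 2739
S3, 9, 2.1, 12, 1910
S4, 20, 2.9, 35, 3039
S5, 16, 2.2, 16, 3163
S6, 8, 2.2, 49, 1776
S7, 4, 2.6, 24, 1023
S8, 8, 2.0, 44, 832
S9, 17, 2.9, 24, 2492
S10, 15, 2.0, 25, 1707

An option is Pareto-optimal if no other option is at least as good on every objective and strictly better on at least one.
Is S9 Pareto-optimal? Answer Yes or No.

Yes

S1: worse on battery life (5 vs 17).
S2: worse on RAM (15 vs 24).
S3: worse on battery life (9 vs 17).
S4: worse on price (3039 vs 2492).
S5: worse on battery life (16 vs 17).
S6: worse on battery life (8 vs 17).
S7: worse on battery life (4 vs 17).
S8: worse on battery life (8 vs 17).
S10: worse on battery life (15 vs 17).
No option is at least as good as S9 on every objective and strictly better on one.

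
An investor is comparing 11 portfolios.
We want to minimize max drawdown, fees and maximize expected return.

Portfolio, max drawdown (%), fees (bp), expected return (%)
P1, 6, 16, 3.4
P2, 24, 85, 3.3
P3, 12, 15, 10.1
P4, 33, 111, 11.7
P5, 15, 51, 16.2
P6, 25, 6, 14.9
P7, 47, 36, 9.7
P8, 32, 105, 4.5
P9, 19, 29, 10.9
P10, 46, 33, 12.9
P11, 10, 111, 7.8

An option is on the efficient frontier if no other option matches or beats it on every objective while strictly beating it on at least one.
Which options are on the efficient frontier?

P1, P3, P5, P6, P9, P11

P1: not dominated (best max drawdown).
P2: dominated by P1 (max drawdown 6≤24, fees 16≤85, expected return 3.4≥3.3).
P3: not dominated.
P4: dominated by P5 (max drawdown 15≤33, fees 51≤111, expected return 16.2≥11.7).
P5: not dominated (best expected return).
P6: not dominated (best fees).
P7: dominated by P3 (max drawdown 12≤47, fees 15≤36, expected return 10.1≥9.7).
P8: dominated by P3 (max drawdown 12≤32, fees 15≤105, expected return 10.1≥4.5).
P9: not dominated.
P10: dominated by P6 (max drawdown 25≤46, fees 6≤33, expected return 14.9≥12.9).
P11: not dominated.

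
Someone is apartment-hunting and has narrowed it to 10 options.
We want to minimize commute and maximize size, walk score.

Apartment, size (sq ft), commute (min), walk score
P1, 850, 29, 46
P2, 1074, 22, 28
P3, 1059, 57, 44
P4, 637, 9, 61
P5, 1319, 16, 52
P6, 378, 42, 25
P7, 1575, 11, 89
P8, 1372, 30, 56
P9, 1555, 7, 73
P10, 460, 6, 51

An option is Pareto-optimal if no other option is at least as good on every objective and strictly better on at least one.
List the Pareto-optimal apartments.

P1: dominated by P5 (size 1319≥850, commute 16≤29, walk score 52≥46).
P2: dominated by P5 (size 1319≥1074, commute 16≤22, walk score 52≥28).
P3: dominated by P5 (size 1319≥1059, commute 16≤57, walk score 52≥44).
P4: dominated by P9 (size 1555≥637, commute 7≤9, walk score 73≥61).
P5: dominated by P7 (size 1575≥1319, commute 11≤16, walk score 89≥52).
P6: dominated by P1 (size 850≥378, commute 29≤42, walk score 46≥25).
P7: not dominated (best size).
P8: dominated by P7 (size 1575≥1372, commute 11≤30, walk score 89≥56).
P9: not dominated.
P10: not dominated (best commute).

P7, P9, P10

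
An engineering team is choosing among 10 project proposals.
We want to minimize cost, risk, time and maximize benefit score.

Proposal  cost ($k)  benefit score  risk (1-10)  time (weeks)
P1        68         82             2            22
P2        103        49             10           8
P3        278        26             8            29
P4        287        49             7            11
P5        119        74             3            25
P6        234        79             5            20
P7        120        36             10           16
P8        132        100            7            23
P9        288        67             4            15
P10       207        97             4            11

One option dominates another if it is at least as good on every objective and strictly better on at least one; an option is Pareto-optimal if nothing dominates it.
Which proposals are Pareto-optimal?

P1, P2, P8, P10

P1: not dominated (best cost).
P2: not dominated (best time).
P3: dominated by P1 (cost 68≤278, benefit score 82≥26, risk 2≤8, time 22≤29).
P4: dominated by P10 (cost 207≤287, benefit score 97≥49, risk 4≤7, time 11≤11).
P5: dominated by P1 (cost 68≤119, benefit score 82≥74, risk 2≤3, time 22≤25).
P6: dominated by P10 (cost 207≤234, benefit score 97≥79, risk 4≤5, time 11≤20).
P7: dominated by P2 (cost 103≤120, benefit score 49≥36, risk 10≤10, time 8≤16).
P8: not dominated (best benefit score).
P9: dominated by P10 (cost 207≤288, benefit score 97≥67, risk 4≤4, time 11≤15).
P10: not dominated.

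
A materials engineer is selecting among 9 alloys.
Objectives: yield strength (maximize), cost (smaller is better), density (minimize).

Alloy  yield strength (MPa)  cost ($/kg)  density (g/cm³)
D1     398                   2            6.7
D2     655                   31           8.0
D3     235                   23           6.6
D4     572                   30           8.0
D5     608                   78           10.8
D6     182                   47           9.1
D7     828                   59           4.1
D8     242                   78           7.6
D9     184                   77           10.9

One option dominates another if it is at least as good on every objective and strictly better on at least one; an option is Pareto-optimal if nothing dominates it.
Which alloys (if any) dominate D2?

none

D1: worse on yield strength (398 vs 655).
D3: worse on yield strength (235 vs 655).
D4: worse on yield strength (572 vs 655).
D5: worse on yield strength (608 vs 655).
D6: worse on yield strength (182 vs 655).
D7: worse on cost (59 vs 31).
D8: worse on yield strength (242 vs 655).
D9: worse on yield strength (184 vs 655).
No option dominates D2.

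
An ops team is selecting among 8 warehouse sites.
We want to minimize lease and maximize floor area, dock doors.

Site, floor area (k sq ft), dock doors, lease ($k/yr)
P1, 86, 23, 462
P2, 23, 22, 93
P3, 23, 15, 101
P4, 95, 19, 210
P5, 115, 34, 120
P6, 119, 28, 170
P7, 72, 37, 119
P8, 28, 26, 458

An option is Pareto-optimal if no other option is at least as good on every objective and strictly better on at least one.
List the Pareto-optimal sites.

P2, P5, P6, P7

P1: dominated by P5 (floor area 115≥86, dock doors 34≥23, lease 120≤462).
P2: not dominated (best lease).
P3: dominated by P2 (floor area 23≥23, dock doors 22≥15, lease 93≤101).
P4: dominated by P5 (floor area 115≥95, dock doors 34≥19, lease 120≤210).
P5: not dominated.
P6: not dominated (best floor area).
P7: not dominated (best dock doors).
P8: dominated by P5 (floor area 115≥28, dock doors 34≥26, lease 120≤458).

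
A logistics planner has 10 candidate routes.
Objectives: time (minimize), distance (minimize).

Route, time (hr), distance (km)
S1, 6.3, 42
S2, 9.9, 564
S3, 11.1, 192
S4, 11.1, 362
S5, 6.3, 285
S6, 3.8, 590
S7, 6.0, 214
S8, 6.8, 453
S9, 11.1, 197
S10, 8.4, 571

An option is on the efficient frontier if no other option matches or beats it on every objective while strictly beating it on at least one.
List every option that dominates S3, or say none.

S1: time 6.3≤11.1, distance 42≤192 — dominates S3.
Others (S2, S4, S5, S6, S7, S8, S9, S10) are each worse than S3 on at least one objective.

S1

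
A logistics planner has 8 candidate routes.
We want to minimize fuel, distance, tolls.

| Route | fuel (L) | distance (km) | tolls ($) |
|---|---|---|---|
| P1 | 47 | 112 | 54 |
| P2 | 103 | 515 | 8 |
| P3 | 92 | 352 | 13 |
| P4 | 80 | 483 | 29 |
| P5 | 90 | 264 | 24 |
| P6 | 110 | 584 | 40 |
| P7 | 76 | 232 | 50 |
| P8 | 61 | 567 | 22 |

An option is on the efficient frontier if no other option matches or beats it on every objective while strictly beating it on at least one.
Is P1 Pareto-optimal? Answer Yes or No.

Yes

P2: worse on fuel (103 vs 47).
P3: worse on fuel (92 vs 47).
P4: worse on fuel (80 vs 47).
P5: worse on fuel (90 vs 47).
P6: worse on fuel (110 vs 47).
P7: worse on fuel (76 vs 47).
P8: worse on fuel (61 vs 47).
No option is at least as good as P1 on every objective and strictly better on one.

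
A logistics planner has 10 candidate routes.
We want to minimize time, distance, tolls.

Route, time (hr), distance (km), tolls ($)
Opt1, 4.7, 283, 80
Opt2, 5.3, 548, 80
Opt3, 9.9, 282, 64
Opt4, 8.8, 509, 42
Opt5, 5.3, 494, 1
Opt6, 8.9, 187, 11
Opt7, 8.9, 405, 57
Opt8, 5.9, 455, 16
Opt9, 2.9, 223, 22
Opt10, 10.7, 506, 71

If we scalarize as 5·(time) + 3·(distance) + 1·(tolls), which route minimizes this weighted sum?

Opt6

Opt1: 5·4.7 + 3·283 + 1·80 = 952.5
Opt2: 5·5.3 + 3·548 + 1·80 = 1750.5
Opt3: 5·9.9 + 3·282 + 1·64 = 959.5
Opt4: 5·8.8 + 3·509 + 1·42 = 1613.0
Opt5: 5·5.3 + 3·494 + 1·1 = 1509.5
Opt6: 5·8.9 + 3·187 + 1·11 = 616.5
Opt7: 5·8.9 + 3·405 + 1·57 = 1316.5
Opt8: 5·5.9 + 3·455 + 1·16 = 1410.5
Opt9: 5·2.9 + 3·223 + 1·22 = 705.5
Opt10: 5·10.7 + 3·506 + 1·71 = 1642.5
Lowest: Opt6 at 616.5.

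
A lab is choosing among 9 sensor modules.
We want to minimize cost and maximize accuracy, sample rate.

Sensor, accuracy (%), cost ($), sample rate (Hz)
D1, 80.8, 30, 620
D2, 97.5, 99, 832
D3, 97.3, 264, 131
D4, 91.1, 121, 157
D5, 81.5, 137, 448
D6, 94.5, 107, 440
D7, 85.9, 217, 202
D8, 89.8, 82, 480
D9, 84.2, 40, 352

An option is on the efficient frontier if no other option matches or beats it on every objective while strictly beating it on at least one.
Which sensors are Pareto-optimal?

D1: not dominated (best cost).
D2: not dominated (best accuracy).
D3: dominated by D2 (accuracy 97.5≥97.3, cost 99≤264, sample rate 832≥131).
D4: dominated by D2 (accuracy 97.5≥91.1, cost 99≤121, sample rate 832≥157).
D5: dominated by D2 (accuracy 97.5≥81.5, cost 99≤137, sample rate 832≥448).
D6: dominated by D2 (accuracy 97.5≥94.5, cost 99≤107, sample rate 832≥440).
D7: dominated by D2 (accuracy 97.5≥85.9, cost 99≤217, sample rate 832≥202).
D8: not dominated.
D9: not dominated.

D1, D2, D8, D9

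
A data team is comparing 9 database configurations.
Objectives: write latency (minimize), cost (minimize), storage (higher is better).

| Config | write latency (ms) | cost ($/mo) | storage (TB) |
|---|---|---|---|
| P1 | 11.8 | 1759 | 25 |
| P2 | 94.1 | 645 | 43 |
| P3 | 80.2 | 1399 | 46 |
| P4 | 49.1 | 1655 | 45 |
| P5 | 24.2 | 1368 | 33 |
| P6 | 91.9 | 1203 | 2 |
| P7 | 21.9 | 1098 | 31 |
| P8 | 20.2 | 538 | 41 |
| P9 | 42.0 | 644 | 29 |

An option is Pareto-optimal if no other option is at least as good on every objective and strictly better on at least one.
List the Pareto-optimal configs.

P1, P2, P3, P4, P8

P1: not dominated (best write latency).
P2: not dominated.
P3: not dominated (best storage).
P4: not dominated.
P5: dominated by P8 (write latency 20.2≤24.2, cost 538≤1368, storage 41≥33).
P6: dominated by P7 (write latency 21.9≤91.9, cost 1098≤1203, storage 31≥2).
P7: dominated by P8 (write latency 20.2≤21.9, cost 538≤1098, storage 41≥31).
P8: not dominated (best cost).
P9: dominated by P8 (write latency 20.2≤42.0, cost 538≤644, storage 41≥29).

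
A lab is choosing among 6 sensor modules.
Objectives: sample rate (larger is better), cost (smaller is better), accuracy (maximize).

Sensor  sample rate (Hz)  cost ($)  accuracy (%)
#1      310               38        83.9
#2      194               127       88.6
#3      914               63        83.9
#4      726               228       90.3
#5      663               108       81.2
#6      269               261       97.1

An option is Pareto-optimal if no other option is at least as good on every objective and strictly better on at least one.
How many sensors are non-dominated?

#1: not dominated (best cost).
#2: not dominated.
#3: not dominated (best sample rate).
#4: not dominated.
#5: dominated by #3 (sample rate 914≥663, cost 63≤108, accuracy 83.9≥81.2).
#6: not dominated (best accuracy).
Pareto-optimal: #1, #2, #3, #4, #6 → 5.

5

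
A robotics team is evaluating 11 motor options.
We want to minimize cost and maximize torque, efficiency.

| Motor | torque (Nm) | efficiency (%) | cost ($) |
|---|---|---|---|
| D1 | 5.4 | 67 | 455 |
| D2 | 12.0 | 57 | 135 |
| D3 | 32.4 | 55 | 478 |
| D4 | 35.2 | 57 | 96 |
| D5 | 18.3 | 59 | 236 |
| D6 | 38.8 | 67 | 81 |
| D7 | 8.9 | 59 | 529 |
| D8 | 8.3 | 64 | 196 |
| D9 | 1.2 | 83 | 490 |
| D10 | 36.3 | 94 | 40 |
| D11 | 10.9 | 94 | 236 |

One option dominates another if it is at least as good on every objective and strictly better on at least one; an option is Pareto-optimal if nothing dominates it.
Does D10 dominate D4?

Yes

D10 vs D4: torque 36.3≥35.2, efficiency 94≥57, cost 40≤96 — D10 is at least as good on every objective with at least one strict improvement.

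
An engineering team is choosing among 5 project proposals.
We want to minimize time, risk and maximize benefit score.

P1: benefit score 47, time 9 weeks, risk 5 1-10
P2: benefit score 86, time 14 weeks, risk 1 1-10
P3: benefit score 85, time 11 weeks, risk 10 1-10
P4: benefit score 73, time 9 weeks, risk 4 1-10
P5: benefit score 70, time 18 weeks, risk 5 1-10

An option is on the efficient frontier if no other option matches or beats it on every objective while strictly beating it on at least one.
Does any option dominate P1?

P4 vs P1: benefit score 73≥47, time 9≤9, risk 4≤5 — P4 is at least as good on every objective and strictly better on at least one, so P4 dominates P1.

Yes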